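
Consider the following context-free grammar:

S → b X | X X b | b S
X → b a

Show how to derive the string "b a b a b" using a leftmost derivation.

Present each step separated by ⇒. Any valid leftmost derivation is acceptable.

S ⇒ X X b ⇒ b a X b ⇒ b a b a b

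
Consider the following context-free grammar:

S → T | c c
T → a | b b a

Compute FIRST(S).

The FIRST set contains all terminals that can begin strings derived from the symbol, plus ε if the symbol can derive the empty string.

We compute FIRST(S) using the standard algorithm.
FIRST(S) = {a, b, c}
FIRST(T) = {a, b}
Therefore, FIRST(S) = {a, b, c}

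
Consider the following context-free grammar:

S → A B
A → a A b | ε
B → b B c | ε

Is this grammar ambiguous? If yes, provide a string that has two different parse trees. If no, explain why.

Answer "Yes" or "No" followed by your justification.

No - the grammar is unambiguous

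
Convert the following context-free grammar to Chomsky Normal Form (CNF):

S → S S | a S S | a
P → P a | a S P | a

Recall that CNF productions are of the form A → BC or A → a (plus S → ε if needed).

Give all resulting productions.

TA → a; S → a; P → a; S → S S; S → TA X0; X0 → S S; P → P TA; P → TA X1; X1 → S P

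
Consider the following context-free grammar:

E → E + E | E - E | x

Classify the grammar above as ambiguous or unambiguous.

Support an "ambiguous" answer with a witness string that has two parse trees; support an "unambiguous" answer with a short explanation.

Ambiguous - the string 'x - x + x + x + x - x' has two distinct parse trees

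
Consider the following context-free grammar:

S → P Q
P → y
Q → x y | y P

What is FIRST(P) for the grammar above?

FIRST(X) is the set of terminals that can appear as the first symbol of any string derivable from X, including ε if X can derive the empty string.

We compute FIRST(P) using the standard algorithm.
FIRST(P) = {y}
FIRST(Q) = {x, y}
FIRST(S) = {y}
Therefore, FIRST(P) = {y}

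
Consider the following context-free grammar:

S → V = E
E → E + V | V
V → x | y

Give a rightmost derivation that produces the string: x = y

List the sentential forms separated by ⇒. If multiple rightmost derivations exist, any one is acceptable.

S ⇒ V = E ⇒ V = V ⇒ V = y ⇒ x = y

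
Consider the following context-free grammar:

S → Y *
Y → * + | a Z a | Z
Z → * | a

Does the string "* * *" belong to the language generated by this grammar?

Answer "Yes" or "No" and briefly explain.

No - no valid derivation exists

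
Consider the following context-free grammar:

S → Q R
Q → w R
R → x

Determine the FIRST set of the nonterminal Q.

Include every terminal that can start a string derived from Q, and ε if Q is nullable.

We compute FIRST(Q) using the standard algorithm.
FIRST(Q) = {w}
FIRST(R) = {x}
FIRST(S) = {w}
Therefore, FIRST(Q) = {w}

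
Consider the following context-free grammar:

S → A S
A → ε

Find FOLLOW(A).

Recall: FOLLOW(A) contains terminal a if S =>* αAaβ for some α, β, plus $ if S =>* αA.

We compute FOLLOW(A) using the standard algorithm.
FOLLOW(S) starts with {$}.
FIRST(A) = {ε}
FIRST(S) = {}
FOLLOW(A) = {}
FOLLOW(S) = {$}
Therefore, FOLLOW(A) = {}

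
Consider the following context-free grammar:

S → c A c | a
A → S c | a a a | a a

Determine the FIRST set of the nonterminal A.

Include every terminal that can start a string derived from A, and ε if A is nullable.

We compute FIRST(A) using the standard algorithm.
FIRST(A) = {a, c}
FIRST(S) = {a, c}
Therefore, FIRST(A) = {a, c}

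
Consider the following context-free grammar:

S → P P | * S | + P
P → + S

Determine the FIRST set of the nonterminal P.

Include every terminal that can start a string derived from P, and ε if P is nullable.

We compute FIRST(P) using the standard algorithm.
FIRST(P) = {+}
FIRST(S) = {*, +}
Therefore, FIRST(P) = {+}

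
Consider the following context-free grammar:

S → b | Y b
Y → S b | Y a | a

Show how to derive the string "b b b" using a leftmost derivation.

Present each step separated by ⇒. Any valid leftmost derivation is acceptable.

S ⇒ Y b ⇒ S b b ⇒ b b b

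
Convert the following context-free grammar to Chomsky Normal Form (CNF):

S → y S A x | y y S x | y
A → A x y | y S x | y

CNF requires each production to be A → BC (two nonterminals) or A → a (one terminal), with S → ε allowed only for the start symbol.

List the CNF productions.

TY → y; TX → x; S → y; A → y; S → TY X0; X0 → S X1; X1 → A TX; S → TY X2; X2 → TY X3; X3 → S TX; A → A X4; X4 → TX TY; A → TY X5; X5 → S TX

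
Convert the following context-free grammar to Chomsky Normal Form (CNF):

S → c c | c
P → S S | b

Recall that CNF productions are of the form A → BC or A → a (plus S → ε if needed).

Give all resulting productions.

TC → c; S → c; P → b; S → TC TC; P → S S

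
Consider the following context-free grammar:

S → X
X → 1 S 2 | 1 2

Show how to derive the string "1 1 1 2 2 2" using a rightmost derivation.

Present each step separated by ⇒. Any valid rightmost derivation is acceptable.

S ⇒ X ⇒ 1 S 2 ⇒ 1 X 2 ⇒ 1 1 S 2 2 ⇒ 1 1 X 2 2 ⇒ 1 1 1 2 2 2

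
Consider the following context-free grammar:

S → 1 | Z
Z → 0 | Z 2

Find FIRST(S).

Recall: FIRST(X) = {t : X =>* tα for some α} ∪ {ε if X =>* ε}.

We compute FIRST(S) using the standard algorithm.
FIRST(S) = {0, 1}
FIRST(Z) = {0}
Therefore, FIRST(S) = {0, 1}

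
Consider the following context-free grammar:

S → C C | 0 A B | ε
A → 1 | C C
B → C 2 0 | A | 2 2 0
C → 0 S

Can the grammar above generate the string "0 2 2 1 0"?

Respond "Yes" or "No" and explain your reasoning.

No - no valid derivation exists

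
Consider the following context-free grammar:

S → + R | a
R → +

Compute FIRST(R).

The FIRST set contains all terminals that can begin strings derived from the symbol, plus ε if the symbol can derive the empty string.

We compute FIRST(R) using the standard algorithm.
FIRST(R) = {+}
FIRST(S) = {+, a}
Therefore, FIRST(R) = {+}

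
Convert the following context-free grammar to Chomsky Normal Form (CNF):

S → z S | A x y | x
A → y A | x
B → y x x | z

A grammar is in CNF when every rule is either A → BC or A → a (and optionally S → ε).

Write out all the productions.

TZ → z; TX → x; TY → y; S → x; A → x; B → z; S → TZ S; S → A X0; X0 → TX TY; A → TY A; B → TY X1; X1 → TX TX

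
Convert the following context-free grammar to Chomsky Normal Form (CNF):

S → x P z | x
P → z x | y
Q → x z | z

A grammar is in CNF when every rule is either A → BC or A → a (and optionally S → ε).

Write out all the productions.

TX → x; TZ → z; S → x; P → y; Q → z; S → TX X0; X0 → P TZ; P → TZ TX; Q → TX TZ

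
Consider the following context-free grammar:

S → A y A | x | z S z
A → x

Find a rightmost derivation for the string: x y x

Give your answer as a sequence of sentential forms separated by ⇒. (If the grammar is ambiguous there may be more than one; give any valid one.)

S ⇒ A y A ⇒ A y x ⇒ x y x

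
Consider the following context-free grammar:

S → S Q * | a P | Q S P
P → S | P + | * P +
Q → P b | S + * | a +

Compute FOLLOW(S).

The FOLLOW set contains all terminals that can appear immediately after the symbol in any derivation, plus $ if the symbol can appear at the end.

We compute FOLLOW(S) using the standard algorithm.
FOLLOW(S) starts with {$}.
FIRST(P) = {*, a}
FIRST(Q) = {*, a}
FIRST(S) = {*, a}
FOLLOW(P) = {$, *, +, a, b}
FOLLOW(Q) = {*, a}
FOLLOW(S) = {$, *, +, a, b}
Therefore, FOLLOW(S) = {$, *, +, a, b}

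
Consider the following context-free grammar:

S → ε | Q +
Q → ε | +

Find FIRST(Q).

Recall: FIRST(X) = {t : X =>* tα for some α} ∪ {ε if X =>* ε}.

We compute FIRST(Q) using the standard algorithm.
FIRST(Q) = {+, ε}
FIRST(S) = {+, ε}
Therefore, FIRST(Q) = {+, ε}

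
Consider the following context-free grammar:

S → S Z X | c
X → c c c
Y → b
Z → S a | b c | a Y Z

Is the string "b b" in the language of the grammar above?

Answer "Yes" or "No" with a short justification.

No - no valid derivation exists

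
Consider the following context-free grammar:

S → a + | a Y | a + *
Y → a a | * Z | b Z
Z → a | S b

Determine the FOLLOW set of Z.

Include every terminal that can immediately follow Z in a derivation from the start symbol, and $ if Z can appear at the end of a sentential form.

We compute FOLLOW(Z) using the standard algorithm.
FOLLOW(S) starts with {$}.
FIRST(S) = {a}
FIRST(Y) = {*, a, b}
FIRST(Z) = {a}
FOLLOW(S) = {$, b}
FOLLOW(Y) = {$, b}
FOLLOW(Z) = {$, b}
Therefore, FOLLOW(Z) = {$, b}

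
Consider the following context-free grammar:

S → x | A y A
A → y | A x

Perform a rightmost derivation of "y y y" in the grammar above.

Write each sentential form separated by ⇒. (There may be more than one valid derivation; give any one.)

S ⇒ A y A ⇒ A y y ⇒ y y y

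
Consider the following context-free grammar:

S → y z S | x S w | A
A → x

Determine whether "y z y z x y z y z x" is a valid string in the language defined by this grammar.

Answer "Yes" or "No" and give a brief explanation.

No - no valid derivation exists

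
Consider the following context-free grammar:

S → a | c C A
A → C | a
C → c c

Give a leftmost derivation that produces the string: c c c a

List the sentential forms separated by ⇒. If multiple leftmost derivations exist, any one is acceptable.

S ⇒ c C A ⇒ c c c A ⇒ c c c a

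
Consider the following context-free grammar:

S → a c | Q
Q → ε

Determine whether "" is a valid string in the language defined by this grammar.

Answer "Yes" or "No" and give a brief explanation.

Yes - a valid derivation exists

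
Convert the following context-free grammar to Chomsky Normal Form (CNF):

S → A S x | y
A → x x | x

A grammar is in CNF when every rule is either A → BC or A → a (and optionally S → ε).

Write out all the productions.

TX → x; S → y; A → x; S → A X0; X0 → S TX; A → TX TX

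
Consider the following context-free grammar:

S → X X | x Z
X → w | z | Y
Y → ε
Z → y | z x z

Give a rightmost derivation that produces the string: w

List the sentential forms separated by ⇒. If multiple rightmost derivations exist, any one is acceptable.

S ⇒ X X ⇒ X w ⇒ Y w ⇒ w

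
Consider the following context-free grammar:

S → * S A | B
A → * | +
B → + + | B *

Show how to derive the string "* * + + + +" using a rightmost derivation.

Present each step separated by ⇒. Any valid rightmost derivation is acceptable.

S ⇒ * S A ⇒ * S + ⇒ * * S A + ⇒ * * S + + ⇒ * * B + + ⇒ * * + + + +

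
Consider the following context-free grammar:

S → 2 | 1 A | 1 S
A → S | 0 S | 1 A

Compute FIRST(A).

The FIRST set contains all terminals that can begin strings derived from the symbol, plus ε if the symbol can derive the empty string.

We compute FIRST(A) using the standard algorithm.
FIRST(A) = {0, 1, 2}
FIRST(S) = {1, 2}
Therefore, FIRST(A) = {0, 1, 2}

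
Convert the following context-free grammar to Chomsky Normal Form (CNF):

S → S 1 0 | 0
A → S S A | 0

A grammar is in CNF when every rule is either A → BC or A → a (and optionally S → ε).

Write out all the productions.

T1 → 1; T0 → 0; S → 0; A → 0; S → S X0; X0 → T1 T0; A → S X1; X1 → S A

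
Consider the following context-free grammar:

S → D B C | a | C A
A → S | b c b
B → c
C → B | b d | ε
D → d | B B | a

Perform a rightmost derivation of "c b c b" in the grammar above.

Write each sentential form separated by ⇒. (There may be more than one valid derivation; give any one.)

S ⇒ C A ⇒ C b c b ⇒ B b c b ⇒ c b c b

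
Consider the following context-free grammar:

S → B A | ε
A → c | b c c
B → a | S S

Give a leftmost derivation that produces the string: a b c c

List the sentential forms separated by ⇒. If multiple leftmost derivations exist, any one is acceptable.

S ⇒ B A ⇒ a A ⇒ a b c c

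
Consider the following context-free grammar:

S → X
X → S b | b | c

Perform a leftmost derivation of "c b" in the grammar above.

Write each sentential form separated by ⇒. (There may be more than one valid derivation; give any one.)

S ⇒ X ⇒ S b ⇒ X b ⇒ c b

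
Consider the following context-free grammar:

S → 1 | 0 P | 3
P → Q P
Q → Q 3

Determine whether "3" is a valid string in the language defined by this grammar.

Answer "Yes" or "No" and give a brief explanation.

Yes - a valid derivation exists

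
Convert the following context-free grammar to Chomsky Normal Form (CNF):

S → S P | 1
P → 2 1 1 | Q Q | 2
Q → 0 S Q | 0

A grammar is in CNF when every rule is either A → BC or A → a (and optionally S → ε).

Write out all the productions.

S → 1; T2 → 2; T1 → 1; P → 2; T0 → 0; Q → 0; S → S P; P → T2 X0; X0 → T1 T1; P → Q Q; Q → T0 X1; X1 → S Q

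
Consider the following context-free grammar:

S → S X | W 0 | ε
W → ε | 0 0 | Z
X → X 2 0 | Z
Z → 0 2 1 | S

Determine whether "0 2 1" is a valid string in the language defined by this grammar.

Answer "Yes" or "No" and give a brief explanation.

Yes - a valid derivation exists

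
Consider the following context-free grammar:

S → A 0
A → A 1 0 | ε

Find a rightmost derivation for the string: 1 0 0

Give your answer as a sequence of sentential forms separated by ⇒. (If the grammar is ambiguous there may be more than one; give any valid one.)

S ⇒ A 0 ⇒ A 1 0 0 ⇒ 1 0 0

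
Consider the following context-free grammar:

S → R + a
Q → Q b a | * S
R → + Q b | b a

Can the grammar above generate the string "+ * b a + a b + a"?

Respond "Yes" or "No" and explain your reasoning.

Yes - a valid derivation exists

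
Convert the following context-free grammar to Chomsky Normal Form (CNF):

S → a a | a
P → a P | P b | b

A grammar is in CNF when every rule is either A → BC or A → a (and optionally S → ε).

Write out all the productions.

TA → a; S → a; TB → b; P → b; S → TA TA; P → TA P; P → P TB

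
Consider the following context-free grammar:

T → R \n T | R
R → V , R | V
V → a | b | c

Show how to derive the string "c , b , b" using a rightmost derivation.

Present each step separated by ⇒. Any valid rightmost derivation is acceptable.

T ⇒ R ⇒ V , R ⇒ V , V , R ⇒ V , V , V ⇒ V , V , b ⇒ V , b , b ⇒ c , b , b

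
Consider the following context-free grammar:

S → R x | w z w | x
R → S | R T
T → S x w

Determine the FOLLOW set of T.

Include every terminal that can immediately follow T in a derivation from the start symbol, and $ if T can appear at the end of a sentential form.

We compute FOLLOW(T) using the standard algorithm.
FOLLOW(S) starts with {$}.
FIRST(R) = {w, x}
FIRST(S) = {w, x}
FIRST(T) = {w, x}
FOLLOW(R) = {w, x}
FOLLOW(S) = {$, w, x}
FOLLOW(T) = {w, x}
Therefore, FOLLOW(T) = {w, x}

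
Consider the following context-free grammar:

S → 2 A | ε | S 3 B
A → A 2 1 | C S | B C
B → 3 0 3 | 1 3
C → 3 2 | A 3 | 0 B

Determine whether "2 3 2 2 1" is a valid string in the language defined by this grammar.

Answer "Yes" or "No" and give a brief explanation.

Yes - a valid derivation exists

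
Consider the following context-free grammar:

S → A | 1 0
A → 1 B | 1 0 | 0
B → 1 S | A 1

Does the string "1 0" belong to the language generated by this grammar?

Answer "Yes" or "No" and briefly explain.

Yes - a valid derivation exists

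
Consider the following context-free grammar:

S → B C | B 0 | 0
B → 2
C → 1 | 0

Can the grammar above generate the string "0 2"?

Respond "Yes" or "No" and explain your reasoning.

No - no valid derivation exists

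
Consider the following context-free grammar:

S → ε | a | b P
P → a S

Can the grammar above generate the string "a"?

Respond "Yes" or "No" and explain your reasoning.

Yes - a valid derivation exists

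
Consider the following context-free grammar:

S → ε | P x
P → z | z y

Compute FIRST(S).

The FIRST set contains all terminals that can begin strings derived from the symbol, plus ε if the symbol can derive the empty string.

We compute FIRST(S) using the standard algorithm.
FIRST(P) = {z}
FIRST(S) = {z, ε}
Therefore, FIRST(S) = {z, ε}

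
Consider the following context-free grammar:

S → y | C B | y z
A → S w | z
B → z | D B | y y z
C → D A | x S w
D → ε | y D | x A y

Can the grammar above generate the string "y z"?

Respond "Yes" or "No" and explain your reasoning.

Yes - a valid derivation exists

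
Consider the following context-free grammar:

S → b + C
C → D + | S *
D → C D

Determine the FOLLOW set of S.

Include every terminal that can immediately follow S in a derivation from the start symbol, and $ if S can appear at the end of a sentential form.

We compute FOLLOW(S) using the standard algorithm.
FOLLOW(S) starts with {$}.
FIRST(C) = {b}
FIRST(D) = {b}
FIRST(S) = {b}
FOLLOW(C) = {$, *, b}
FOLLOW(D) = {+}
FOLLOW(S) = {$, *}
Therefore, FOLLOW(S) = {$, *}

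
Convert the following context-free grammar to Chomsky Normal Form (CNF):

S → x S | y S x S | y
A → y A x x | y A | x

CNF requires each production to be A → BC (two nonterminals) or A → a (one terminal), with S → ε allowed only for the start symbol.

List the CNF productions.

TX → x; TY → y; S → y; A → x; S → TX S; S → TY X0; X0 → S X1; X1 → TX S; A → TY X2; X2 → A X3; X3 → TX TX; A → TY A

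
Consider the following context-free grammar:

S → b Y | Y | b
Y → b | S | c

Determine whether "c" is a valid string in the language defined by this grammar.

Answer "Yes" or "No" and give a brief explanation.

Yes - a valid derivation exists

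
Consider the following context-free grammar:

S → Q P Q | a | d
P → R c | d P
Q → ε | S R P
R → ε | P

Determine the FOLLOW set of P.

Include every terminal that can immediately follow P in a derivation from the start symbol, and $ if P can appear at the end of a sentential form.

We compute FOLLOW(P) using the standard algorithm.
FOLLOW(S) starts with {$}.
FIRST(P) = {c, d}
FIRST(Q) = {a, c, d, ε}
FIRST(R) = {c, d, ε}
FIRST(S) = {a, c, d}
FOLLOW(P) = {$, a, c, d}
FOLLOW(Q) = {$, c, d}
FOLLOW(R) = {c, d}
FOLLOW(S) = {$, c, d}
Therefore, FOLLOW(P) = {$, a, c, d}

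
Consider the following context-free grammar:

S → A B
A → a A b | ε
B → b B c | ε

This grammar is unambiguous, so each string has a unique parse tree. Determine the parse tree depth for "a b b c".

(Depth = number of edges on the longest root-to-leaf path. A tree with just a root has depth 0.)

3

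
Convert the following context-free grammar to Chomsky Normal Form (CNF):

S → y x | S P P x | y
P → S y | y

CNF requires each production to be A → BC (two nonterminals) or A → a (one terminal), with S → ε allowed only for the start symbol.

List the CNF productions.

TY → y; TX → x; S → y; P → y; S → TY TX; S → S X0; X0 → P X1; X1 → P TX; P → S TY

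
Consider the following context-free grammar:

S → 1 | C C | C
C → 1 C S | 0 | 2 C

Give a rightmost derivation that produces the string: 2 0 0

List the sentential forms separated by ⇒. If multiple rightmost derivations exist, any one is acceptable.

S ⇒ C C ⇒ C 0 ⇒ 2 C 0 ⇒ 2 0 0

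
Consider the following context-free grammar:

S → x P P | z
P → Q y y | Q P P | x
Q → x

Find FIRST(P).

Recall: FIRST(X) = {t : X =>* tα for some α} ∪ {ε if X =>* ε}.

We compute FIRST(P) using the standard algorithm.
FIRST(P) = {x}
FIRST(Q) = {x}
FIRST(S) = {x, z}
Therefore, FIRST(P) = {x}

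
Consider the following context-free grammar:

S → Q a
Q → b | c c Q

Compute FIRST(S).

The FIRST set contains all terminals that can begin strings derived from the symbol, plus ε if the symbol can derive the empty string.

We compute FIRST(S) using the standard algorithm.
FIRST(Q) = {b, c}
FIRST(S) = {b, c}
Therefore, FIRST(S) = {b, c}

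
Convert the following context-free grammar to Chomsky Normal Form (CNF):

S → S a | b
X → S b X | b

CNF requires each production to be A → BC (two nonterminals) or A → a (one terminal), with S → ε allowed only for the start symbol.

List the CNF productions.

TA → a; S → b; TB → b; X → b; S → S TA; X → S X0; X0 → TB X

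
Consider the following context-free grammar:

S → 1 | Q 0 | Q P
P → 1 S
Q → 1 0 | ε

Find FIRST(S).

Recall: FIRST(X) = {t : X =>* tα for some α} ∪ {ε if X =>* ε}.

We compute FIRST(S) using the standard algorithm.
FIRST(P) = {1}
FIRST(Q) = {1, ε}
FIRST(S) = {0, 1}
Therefore, FIRST(S) = {0, 1}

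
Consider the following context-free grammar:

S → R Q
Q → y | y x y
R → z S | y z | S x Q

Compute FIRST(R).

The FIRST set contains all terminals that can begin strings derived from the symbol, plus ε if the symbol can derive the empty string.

We compute FIRST(R) using the standard algorithm.
FIRST(Q) = {y}
FIRST(R) = {y, z}
FIRST(S) = {y, z}
Therefore, FIRST(R) = {y, z}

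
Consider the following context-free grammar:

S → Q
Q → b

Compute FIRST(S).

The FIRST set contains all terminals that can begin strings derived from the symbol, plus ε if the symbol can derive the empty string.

We compute FIRST(S) using the standard algorithm.
FIRST(Q) = {b}
FIRST(S) = {b}
Therefore, FIRST(S) = {b}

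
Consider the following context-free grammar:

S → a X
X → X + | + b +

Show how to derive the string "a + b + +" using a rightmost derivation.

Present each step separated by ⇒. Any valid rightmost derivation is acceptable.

S ⇒ a X ⇒ a X + ⇒ a + b + +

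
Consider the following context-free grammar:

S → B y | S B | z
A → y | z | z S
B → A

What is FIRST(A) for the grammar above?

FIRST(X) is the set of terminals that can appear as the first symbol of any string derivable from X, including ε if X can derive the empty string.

We compute FIRST(A) using the standard algorithm.
FIRST(A) = {y, z}
FIRST(B) = {y, z}
FIRST(S) = {y, z}
Therefore, FIRST(A) = {y, z}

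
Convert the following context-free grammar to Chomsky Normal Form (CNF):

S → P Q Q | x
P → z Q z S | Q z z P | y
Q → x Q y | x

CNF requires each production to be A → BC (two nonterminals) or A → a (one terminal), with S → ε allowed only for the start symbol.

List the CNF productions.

S → x; TZ → z; P → y; TX → x; TY → y; Q → x; S → P X0; X0 → Q Q; P → TZ X1; X1 → Q X2; X2 → TZ S; P → Q X3; X3 → TZ X4; X4 → TZ P; Q → TX X5; X5 → Q TY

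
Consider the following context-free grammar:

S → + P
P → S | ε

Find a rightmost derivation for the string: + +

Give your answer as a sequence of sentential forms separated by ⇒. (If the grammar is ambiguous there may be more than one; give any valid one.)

S ⇒ + P ⇒ + S ⇒ + + P ⇒ + +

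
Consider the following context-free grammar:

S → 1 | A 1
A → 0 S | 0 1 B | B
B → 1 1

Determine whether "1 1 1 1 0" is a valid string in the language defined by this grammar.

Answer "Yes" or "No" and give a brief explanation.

No - no valid derivation exists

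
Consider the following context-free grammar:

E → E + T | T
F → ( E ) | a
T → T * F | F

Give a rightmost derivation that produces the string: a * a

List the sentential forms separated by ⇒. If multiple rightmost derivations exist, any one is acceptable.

E ⇒ T ⇒ T * F ⇒ T * a ⇒ F * a ⇒ a * a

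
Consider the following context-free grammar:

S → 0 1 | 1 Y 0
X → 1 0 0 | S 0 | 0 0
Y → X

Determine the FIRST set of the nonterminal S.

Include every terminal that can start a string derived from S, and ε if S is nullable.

We compute FIRST(S) using the standard algorithm.
FIRST(S) = {0, 1}
FIRST(X) = {0, 1}
FIRST(Y) = {0, 1}
Therefore, FIRST(S) = {0, 1}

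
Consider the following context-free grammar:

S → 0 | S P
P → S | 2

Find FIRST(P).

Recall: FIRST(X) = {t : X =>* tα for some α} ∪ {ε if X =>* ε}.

We compute FIRST(P) using the standard algorithm.
FIRST(P) = {0, 2}
FIRST(S) = {0}
Therefore, FIRST(P) = {0, 2}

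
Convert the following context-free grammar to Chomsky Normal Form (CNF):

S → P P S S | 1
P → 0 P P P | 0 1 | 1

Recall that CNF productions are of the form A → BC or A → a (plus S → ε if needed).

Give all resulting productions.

S → 1; T0 → 0; T1 → 1; P → 1; S → P X0; X0 → P X1; X1 → S S; P → T0 X2; X2 → P X3; X3 → P P; P → T0 T1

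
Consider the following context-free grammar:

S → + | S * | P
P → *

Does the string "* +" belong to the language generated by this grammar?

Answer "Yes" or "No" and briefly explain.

No - no valid derivation exists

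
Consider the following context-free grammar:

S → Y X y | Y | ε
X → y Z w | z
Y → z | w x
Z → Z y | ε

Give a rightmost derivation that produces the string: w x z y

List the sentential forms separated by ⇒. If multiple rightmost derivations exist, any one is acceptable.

S ⇒ Y X y ⇒ Y z y ⇒ w x z y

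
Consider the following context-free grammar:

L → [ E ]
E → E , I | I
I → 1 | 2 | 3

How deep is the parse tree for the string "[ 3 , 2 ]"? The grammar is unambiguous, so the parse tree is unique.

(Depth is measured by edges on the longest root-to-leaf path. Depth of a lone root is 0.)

4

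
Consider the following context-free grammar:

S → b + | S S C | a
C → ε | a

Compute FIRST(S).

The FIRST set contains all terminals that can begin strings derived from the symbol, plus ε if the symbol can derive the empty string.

We compute FIRST(S) using the standard algorithm.
FIRST(C) = {a, ε}
FIRST(S) = {a, b}
Therefore, FIRST(S) = {a, b}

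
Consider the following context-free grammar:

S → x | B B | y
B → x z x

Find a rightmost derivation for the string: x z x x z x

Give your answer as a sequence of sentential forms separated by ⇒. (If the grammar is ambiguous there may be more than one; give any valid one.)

S ⇒ B B ⇒ B x z x ⇒ x z x x z x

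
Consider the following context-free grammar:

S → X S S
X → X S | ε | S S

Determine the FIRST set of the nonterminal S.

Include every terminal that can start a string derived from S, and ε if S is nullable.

We compute FIRST(S) using the standard algorithm.
FIRST(S) = {}
FIRST(X) = {ε}
Therefore, FIRST(S) = {}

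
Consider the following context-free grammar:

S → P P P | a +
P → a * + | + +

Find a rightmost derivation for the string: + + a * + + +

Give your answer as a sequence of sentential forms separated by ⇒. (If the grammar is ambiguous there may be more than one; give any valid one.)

S ⇒ P P P ⇒ P P + + ⇒ P a * + + + ⇒ + + a * + + +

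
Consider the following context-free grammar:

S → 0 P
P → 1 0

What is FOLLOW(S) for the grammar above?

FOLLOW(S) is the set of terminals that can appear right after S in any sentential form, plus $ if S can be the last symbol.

We compute FOLLOW(S) using the standard algorithm.
FOLLOW(S) starts with {$}.
FIRST(P) = {1}
FIRST(S) = {0}
FOLLOW(P) = {$}
FOLLOW(S) = {$}
Therefore, FOLLOW(S) = {$}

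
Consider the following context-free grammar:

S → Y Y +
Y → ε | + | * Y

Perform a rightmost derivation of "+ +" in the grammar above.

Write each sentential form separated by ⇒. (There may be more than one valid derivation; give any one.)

S ⇒ Y Y + ⇒ Y + ⇒ + +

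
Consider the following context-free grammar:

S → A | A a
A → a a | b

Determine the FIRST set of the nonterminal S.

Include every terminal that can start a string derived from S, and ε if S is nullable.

We compute FIRST(S) using the standard algorithm.
FIRST(A) = {a, b}
FIRST(S) = {a, b}
Therefore, FIRST(S) = {a, b}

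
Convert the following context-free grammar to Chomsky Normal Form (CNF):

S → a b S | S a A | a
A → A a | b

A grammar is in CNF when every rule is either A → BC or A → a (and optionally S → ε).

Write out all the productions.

TA → a; TB → b; S → a; A → b; S → TA X0; X0 → TB S; S → S X1; X1 → TA A; A → A TA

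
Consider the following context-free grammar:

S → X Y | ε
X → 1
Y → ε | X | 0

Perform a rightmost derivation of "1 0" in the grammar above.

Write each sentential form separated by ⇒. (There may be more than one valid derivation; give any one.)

S ⇒ X Y ⇒ X 0 ⇒ 1 0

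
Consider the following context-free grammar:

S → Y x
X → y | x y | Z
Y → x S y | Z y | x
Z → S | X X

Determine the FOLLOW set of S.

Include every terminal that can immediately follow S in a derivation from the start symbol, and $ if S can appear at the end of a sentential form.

We compute FOLLOW(S) using the standard algorithm.
FOLLOW(S) starts with {$}.
FIRST(S) = {x, y}
FIRST(X) = {x, y}
FIRST(Y) = {x, y}
FIRST(Z) = {x, y}
FOLLOW(S) = {$, x, y}
FOLLOW(X) = {x, y}
FOLLOW(Y) = {x}
FOLLOW(Z) = {x, y}
Therefore, FOLLOW(S) = {$, x, y}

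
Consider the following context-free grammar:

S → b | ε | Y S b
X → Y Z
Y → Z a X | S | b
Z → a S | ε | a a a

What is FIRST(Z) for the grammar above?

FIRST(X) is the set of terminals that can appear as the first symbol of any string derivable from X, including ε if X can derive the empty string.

We compute FIRST(Z) using the standard algorithm.
FIRST(S) = {a, b, ε}
FIRST(X) = {a, b, ε}
FIRST(Y) = {a, b, ε}
FIRST(Z) = {a, ε}
Therefore, FIRST(Z) = {a, ε}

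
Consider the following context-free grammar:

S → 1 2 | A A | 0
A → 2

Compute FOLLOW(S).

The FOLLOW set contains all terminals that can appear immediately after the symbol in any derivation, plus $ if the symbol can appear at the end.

We compute FOLLOW(S) using the standard algorithm.
FOLLOW(S) starts with {$}.
FIRST(A) = {2}
FIRST(S) = {0, 1, 2}
FOLLOW(A) = {$, 2}
FOLLOW(S) = {$}
Therefore, FOLLOW(S) = {$}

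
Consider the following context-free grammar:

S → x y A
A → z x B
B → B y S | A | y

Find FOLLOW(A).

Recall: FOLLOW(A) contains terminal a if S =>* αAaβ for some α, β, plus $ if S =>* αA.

We compute FOLLOW(A) using the standard algorithm.
FOLLOW(S) starts with {$}.
FIRST(A) = {z}
FIRST(B) = {y, z}
FIRST(S) = {x}
FOLLOW(A) = {$, y}
FOLLOW(B) = {$, y}
FOLLOW(S) = {$, y}
Therefore, FOLLOW(A) = {$, y}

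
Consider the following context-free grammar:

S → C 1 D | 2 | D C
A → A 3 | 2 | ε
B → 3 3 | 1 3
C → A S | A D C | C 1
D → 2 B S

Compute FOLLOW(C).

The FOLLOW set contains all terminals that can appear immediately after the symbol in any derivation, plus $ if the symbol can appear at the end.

We compute FOLLOW(C) using the standard algorithm.
FOLLOW(S) starts with {$}.
FIRST(A) = {2, 3, ε}
FIRST(B) = {1, 3}
FIRST(C) = {2, 3}
FIRST(D) = {2}
FIRST(S) = {2, 3}
FOLLOW(A) = {2, 3}
FOLLOW(B) = {2, 3}
FOLLOW(C) = {$, 1, 2, 3}
FOLLOW(D) = {$, 1, 2, 3}
FOLLOW(S) = {$, 1, 2, 3}
Therefore, FOLLOW(C) = {$, 1, 2, 3}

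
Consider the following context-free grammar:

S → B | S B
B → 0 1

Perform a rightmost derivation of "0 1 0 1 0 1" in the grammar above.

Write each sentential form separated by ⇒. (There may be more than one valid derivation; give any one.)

S ⇒ S B ⇒ S 0 1 ⇒ S B 0 1 ⇒ S 0 1 0 1 ⇒ B 0 1 0 1 ⇒ 0 1 0 1 0 1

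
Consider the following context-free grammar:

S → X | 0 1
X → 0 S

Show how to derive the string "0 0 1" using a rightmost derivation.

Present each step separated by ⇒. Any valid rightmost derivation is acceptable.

S ⇒ X ⇒ 0 S ⇒ 0 0 1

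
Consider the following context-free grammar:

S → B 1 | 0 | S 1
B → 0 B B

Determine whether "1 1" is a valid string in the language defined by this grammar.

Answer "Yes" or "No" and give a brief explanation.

No - no valid derivation exists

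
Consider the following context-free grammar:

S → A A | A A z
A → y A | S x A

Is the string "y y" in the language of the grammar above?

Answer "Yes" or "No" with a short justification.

No - no valid derivation exists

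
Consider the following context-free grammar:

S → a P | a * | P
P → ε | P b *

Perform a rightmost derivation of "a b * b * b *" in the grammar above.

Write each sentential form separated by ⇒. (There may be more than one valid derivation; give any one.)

S ⇒ a P ⇒ a P b * ⇒ a P b * b * ⇒ a P b * b * b * ⇒ a b * b * b *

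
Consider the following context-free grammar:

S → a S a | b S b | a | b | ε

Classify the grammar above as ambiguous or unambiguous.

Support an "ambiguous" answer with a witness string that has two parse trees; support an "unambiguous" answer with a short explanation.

Unambiguous - every string in the language has a unique parse tree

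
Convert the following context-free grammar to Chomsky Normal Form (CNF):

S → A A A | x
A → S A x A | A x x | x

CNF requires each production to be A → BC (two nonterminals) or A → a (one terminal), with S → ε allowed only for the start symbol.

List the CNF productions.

S → x; TX → x; A → x; S → A X0; X0 → A A; A → S X1; X1 → A X2; X2 → TX A; A → A X3; X3 → TX TX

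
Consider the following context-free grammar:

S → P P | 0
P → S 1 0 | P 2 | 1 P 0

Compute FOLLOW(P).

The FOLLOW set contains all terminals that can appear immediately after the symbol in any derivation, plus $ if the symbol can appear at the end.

We compute FOLLOW(P) using the standard algorithm.
FOLLOW(S) starts with {$}.
FIRST(P) = {0, 1}
FIRST(S) = {0, 1}
FOLLOW(P) = {$, 0, 1, 2}
FOLLOW(S) = {$, 1}
Therefore, FOLLOW(P) = {$, 0, 1, 2}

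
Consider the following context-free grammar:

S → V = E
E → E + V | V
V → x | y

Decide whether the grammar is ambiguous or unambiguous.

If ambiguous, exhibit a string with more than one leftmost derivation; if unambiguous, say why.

Unambiguous - every string in the language has a unique leftmost derivation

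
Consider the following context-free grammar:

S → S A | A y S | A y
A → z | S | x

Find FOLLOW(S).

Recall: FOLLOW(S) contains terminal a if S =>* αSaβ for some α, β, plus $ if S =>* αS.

We compute FOLLOW(S) using the standard algorithm.
FOLLOW(S) starts with {$}.
FIRST(A) = {x, z}
FIRST(S) = {x, z}
FOLLOW(A) = {$, x, y, z}
FOLLOW(S) = {$, x, y, z}
Therefore, FOLLOW(S) = {$, x, y, z}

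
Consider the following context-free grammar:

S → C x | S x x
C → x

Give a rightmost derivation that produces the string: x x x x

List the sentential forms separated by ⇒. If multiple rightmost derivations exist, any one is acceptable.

S ⇒ S x x ⇒ C x x x ⇒ x x x x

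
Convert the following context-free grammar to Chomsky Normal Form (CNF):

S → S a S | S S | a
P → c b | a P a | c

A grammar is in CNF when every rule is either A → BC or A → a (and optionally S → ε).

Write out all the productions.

TA → a; S → a; TC → c; TB → b; P → c; S → S X0; X0 → TA S; S → S S; P → TC TB; P → TA X1; X1 → P TA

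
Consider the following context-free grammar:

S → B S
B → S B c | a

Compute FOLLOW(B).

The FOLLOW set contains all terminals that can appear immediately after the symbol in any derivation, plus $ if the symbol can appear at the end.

We compute FOLLOW(B) using the standard algorithm.
FOLLOW(S) starts with {$}.
FIRST(B) = {a}
FIRST(S) = {a}
FOLLOW(B) = {a, c}
FOLLOW(S) = {$, a}
Therefore, FOLLOW(B) = {a, c}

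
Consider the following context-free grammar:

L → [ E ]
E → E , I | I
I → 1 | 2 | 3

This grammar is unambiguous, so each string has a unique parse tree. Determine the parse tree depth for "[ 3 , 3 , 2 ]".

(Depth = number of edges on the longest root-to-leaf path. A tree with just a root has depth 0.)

5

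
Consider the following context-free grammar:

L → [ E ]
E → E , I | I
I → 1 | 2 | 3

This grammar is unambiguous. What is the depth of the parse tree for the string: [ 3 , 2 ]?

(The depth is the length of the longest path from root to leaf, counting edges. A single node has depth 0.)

4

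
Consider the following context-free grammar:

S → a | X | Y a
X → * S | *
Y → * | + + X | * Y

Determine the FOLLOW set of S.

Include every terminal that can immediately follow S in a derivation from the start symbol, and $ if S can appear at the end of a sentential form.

We compute FOLLOW(S) using the standard algorithm.
FOLLOW(S) starts with {$}.
FIRST(S) = {*, +, a}
FIRST(X) = {*}
FIRST(Y) = {*, +}
FOLLOW(S) = {$, a}
FOLLOW(X) = {$, a}
FOLLOW(Y) = {a}
Therefore, FOLLOW(S) = {$, a}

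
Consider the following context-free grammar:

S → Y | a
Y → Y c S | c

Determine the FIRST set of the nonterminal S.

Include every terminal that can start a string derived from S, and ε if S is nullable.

We compute FIRST(S) using the standard algorithm.
FIRST(S) = {a, c}
FIRST(Y) = {c}
Therefore, FIRST(S) = {a, c}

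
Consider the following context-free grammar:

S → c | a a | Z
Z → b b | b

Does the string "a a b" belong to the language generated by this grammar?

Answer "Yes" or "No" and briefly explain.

No - no valid derivation exists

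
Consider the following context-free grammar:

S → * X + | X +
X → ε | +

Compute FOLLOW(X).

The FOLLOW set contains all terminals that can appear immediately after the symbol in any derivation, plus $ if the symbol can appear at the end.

We compute FOLLOW(X) using the standard algorithm.
FOLLOW(S) starts with {$}.
FIRST(S) = {*, +}
FIRST(X) = {+, ε}
FOLLOW(S) = {$}
FOLLOW(X) = {+}
Therefore, FOLLOW(X) = {+}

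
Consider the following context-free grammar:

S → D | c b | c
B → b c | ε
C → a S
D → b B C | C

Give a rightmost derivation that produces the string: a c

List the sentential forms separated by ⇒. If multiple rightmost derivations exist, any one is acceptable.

S ⇒ D ⇒ C ⇒ a S ⇒ a c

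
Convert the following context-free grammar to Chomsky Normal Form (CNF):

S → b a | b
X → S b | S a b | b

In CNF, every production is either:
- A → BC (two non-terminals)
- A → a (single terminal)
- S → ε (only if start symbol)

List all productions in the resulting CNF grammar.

TB → b; TA → a; S → b; X → b; S → TB TA; X → S TB; X → S X0; X0 → TA TB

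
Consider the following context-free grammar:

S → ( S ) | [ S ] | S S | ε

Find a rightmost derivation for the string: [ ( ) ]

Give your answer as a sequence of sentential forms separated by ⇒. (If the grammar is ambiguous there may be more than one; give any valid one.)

S ⇒ [ S ] ⇒ [ ( S ) ] ⇒ [ ( ) ]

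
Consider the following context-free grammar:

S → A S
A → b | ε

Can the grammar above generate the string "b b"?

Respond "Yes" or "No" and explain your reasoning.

No - no valid derivation exists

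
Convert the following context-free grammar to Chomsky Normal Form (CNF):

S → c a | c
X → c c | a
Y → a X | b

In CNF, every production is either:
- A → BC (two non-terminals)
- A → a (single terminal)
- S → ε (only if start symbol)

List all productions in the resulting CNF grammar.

TC → c; TA → a; S → c; X → a; Y → b; S → TC TA; X → TC TC; Y → TA X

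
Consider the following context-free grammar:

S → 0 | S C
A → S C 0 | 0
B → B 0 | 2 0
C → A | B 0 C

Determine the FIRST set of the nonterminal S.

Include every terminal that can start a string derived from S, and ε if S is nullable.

We compute FIRST(S) using the standard algorithm.
FIRST(A) = {0}
FIRST(B) = {2}
FIRST(C) = {0, 2}
FIRST(S) = {0}
Therefore, FIRST(S) = {0}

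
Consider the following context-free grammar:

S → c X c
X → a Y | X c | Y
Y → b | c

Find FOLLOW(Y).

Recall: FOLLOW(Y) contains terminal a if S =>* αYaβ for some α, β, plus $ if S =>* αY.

We compute FOLLOW(Y) using the standard algorithm.
FOLLOW(S) starts with {$}.
FIRST(S) = {c}
FIRST(X) = {a, b, c}
FIRST(Y) = {b, c}
FOLLOW(S) = {$}
FOLLOW(X) = {c}
FOLLOW(Y) = {c}
Therefore, FOLLOW(Y) = {c}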